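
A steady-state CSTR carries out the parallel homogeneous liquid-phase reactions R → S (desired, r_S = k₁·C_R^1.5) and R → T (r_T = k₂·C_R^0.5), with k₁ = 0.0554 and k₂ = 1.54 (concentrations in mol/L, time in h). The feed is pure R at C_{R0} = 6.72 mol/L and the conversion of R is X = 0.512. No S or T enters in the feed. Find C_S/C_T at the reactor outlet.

0.118

Exit C_R = C_{R0}(1−X) = 6.72×0.488 = 3.279 mol/L.
Rates in a CSTR are evaluated at the outlet concentration: r_S = 0.0554×3.279^1.5 = 0.3290, r_T = 1.54×3.279^0.5 = 2.789.
Overall selectivity = C_S/C_T = r_Sτ/(r_Tτ) = r_S/r_T = 0.118.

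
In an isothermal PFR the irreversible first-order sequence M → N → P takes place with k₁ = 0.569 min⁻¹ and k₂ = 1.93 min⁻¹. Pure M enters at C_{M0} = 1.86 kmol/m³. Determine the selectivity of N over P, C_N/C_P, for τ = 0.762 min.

0.989

Solving the coupled first-order balances gives C_N(τ) = [k₁/(k₂−k₁)]·C_{M0}·(e^(−k₁τ) − e^(−k₂τ)).
e^(−k₁τ) = e^(−0.569×0.762) = e^(−0.4336) = 0.6482; e^(−k₂τ) = e^(−1.471) = 0.2298.
C_N = 0.569×1.86/(1.93−0.569) × (0.6482−0.2298) = 0.7776×0.4184 = 0.3254 kmol/m³.
C_M = C_{M0}e^(−k₁τ) = 1.206 kmol/m³, so C_P = C_{M0}−C_M−C_N = 0.3290 kmol/m³; C_N/C_P = 0.989.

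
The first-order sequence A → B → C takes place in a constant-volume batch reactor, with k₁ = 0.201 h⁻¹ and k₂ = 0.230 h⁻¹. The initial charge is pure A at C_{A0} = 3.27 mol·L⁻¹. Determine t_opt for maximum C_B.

4.65 h

Setting dC_B/dt = 0 gives t_opt = ln(k₂/k₁)/(k₂−k₁).
= ln(0.230/0.201)/(0.230−0.201) = ln(1.144)/0.02900 = 0.1348/0.02900 = 4.65 h.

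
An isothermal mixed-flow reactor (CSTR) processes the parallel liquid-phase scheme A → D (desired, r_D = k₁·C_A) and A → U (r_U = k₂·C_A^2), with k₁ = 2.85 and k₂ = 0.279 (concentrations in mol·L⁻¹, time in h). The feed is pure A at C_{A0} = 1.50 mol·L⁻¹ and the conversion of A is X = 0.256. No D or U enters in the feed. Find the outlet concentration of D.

0.346 mol·L⁻¹

Exit C_A = C_{A0}(1−X) = 1.50×0.744 = 1.116 mol·L⁻¹.
In a CSTR the entire volume is at exit conditions, so r_D = 2.85×1.116 = 3.181 and r_U = 0.279×1.116^2 = 0.3475.
Fraction of consumed A going to D: r_D/(r_D+r_U) = 0.9015.
C_D = 0.9015·C_{A0}·X = 0.9015×1.50×0.256 = 0.346 mol·L⁻¹.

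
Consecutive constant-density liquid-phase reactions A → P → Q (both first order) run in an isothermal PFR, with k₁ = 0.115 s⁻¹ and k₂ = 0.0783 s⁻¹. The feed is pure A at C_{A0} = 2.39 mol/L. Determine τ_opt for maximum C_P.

Setting dC_P/dτ = 0 gives τ_opt = ln(k₂/k₁)/(k₂−k₁).
= ln(0.0783/0.115)/(0.0783−0.115) = ln(0.6809)/-0.03670 = -0.3844/-0.03670 = 10.5 s.

10.5 s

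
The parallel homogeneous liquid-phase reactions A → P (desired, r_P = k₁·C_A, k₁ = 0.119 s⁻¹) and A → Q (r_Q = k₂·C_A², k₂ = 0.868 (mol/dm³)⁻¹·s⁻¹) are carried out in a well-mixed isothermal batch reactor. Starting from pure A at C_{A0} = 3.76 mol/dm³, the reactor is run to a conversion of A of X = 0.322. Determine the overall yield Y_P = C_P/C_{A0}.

0.0136

C_A = C_{A0}(1−X) = 2.549 mol/dm³.
Along a PFR/batch, dC_P/dC_A = −r_P/(r_P+r_Q) = −k₁/(k₁+k₂·C_A).
Integrating from C_{A0} to C_A: C_P = (0.119/0.868)·ln[(0.119+0.868·3.76)/(0.119+0.868·2.55)] = 0.1371·ln(3.383/2.332) = 0.05101 mol/dm³.
Y_P = C_P/C_{A0} = 0.05101/3.76 = 0.0136.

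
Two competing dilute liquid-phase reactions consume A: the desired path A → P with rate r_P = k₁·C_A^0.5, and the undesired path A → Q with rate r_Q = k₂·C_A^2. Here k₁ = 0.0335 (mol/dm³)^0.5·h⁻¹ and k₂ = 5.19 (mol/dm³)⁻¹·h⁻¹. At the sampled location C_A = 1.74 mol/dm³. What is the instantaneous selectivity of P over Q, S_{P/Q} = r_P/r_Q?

S_{P/Q} = r_P/r_Q = (k₁·C_A^0.5)/(k₂·C_A^2) = (k₁/k₂)·C_A^-1.5.
= (0.0335×1.740^0.5) / (5.19×1.740^2) = 0.04419/15.71 = 0.00281.
The undesired path is higher order in A, so low C_A (CSTR or dilute feed) favours P.

0.00281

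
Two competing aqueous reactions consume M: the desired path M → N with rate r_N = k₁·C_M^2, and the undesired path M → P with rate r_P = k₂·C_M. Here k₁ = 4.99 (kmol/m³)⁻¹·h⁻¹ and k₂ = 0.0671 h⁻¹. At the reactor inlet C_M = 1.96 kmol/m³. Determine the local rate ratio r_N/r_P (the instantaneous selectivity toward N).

146

S_{N/P} = r_N/r_P = (k₁·C_M^2)/(k₂·C_M) = (k₁/k₂)·C_M.
= (4.99×1.960^2) / (0.0671×1.960) = 19.17/0.1315 = 146.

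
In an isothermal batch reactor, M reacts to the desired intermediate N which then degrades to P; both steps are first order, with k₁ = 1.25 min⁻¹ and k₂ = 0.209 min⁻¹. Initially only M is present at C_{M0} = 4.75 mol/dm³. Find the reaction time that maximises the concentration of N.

For first-order series the maximum of C_N occurs at t_opt = ln(k₂/k₁)/(k₂−k₁).
= ln(0.209/1.25)/(0.209−1.25) = ln(0.1672)/-1.041 = -1.789/-1.041 = 1.72 min.

1.72 min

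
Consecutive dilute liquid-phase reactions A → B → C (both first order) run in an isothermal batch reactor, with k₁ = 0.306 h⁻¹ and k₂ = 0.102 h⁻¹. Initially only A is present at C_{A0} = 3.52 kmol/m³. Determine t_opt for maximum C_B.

Setting dC_B/dt = 0 gives t_opt = ln(k₂/k₁)/(k₂−k₁).
= ln(0.102/0.306)/(0.102−0.306) = ln(0.3333)/-0.2040 = -1.099/-0.2040 = 5.39 h.

5.39 h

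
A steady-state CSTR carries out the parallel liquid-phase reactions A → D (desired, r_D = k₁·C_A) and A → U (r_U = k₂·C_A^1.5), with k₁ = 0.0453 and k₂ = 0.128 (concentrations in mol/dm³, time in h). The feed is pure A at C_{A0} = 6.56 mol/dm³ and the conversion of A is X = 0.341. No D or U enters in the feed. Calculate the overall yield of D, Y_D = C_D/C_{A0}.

Exit C_A = C_{A0}(1−X) = 6.56×0.659 = 4.323 mol/dm³.
Rates in a CSTR are evaluated at the outlet concentration: r_D = 0.0453×4.323 = 0.1958, r_U = 0.128×4.323^1.5 = 1.151.
Fraction of consumed A going to D: r_D/(r_D+r_U) = 0.1455.
C_D = 0.1455·C_{A0}·X = 0.1455×6.56×0.341 = 0.325 mol/dm³; Y_D = C_D/C_{A0} = 0.0496.

0.0496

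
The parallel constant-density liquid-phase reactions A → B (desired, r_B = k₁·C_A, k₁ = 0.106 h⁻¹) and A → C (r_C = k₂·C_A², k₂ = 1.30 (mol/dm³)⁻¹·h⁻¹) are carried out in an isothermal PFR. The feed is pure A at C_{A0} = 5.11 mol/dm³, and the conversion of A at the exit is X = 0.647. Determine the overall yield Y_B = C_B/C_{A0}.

0.0162

C_A = C_{A0}(1−X) = 1.804 mol/dm³.
Along a PFR/batch, dC_B/dC_A = −r_B/(r_B+r_C) = −k₁/(k₁+k₂·C_A).
Integrating from C_{A0} to C_A: C_B = (0.106/1.30)·ln[(0.106+1.30·5.11)/(0.106+1.30·1.80)] = 0.08154·ln(6.749/2.451) = 0.08259 mol/dm³.
Y_B = C_B/C_{A0} = 0.08259/5.11 = 0.0162.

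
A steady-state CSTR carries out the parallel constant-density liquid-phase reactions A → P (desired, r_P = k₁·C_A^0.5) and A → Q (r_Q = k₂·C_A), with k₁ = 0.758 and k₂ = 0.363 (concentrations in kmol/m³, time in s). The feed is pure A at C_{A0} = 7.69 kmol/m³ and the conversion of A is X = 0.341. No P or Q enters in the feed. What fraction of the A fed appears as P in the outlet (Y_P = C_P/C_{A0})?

Exit C_A = C_{A0}(1−X) = 7.69×0.659 = 5.068 kmol/m³.
A CSTR operates uniformly at the exit composition, giving r_P = 1.706 and r_Q = 1.840 (each k·C_A^n at C_A = 5.068).
Fraction of consumed A going to P: r_P/(r_P+r_Q) = 0.4812.
C_P = 0.4812·C_{A0}·X = 0.4812×7.69×0.341 = 1.26 kmol/m³; Y_P = C_P/C_{A0} = 0.164.

0.164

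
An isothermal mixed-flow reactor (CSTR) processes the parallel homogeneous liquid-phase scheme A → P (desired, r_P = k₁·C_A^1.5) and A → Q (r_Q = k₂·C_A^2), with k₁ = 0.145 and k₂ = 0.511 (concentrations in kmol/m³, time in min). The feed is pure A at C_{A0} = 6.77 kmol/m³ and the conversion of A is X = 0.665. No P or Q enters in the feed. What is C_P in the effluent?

0.714 kmol/m³

Exit C_A = C_{A0}(1−X) = 6.77×0.335 = 2.268 kmol/m³.
A CSTR operates uniformly at the exit composition, giving r_P = 0.4952 and r_Q = 2.628 (each k·C_A^n at C_A = 2.268).
Fraction of consumed A going to P: r_P/(r_P+r_Q) = 0.1585.
C_P = 0.1585·C_{A0}·X = 0.1585×6.77×0.665 = 0.714 kmol/m³.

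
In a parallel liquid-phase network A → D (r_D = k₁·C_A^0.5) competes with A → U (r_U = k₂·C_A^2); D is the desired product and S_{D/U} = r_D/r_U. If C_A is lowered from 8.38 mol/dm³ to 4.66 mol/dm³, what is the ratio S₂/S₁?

S_{D/U} = (k₁/k₂)·C_A^-1.5, so S₂/S₁ = (C_{A,2}/C_{A,1})^-1.5.
= (4.66/8.38)^(-1.5) = (0.5561)^(-1.5) = 2.41.
Selectivity toward D rises as C_A falls — low-concentration operation is favoured.

2.41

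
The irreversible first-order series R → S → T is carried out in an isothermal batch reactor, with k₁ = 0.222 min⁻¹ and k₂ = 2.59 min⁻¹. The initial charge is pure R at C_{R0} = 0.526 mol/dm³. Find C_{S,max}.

For a first-order series the maximum intermediate yield is C_{S,max}/C_{R0} = (k₁/k₂)^[k₂/(k₂−k₁)].
= (0.222/2.59)^(2.59/(2.59−0.222)) = (0.08571)^(1.094) = 0.06808.
C_{S,max} = 0.06808×0.526 = 0.0358 mol/dm³.

0.0358 mol/dm³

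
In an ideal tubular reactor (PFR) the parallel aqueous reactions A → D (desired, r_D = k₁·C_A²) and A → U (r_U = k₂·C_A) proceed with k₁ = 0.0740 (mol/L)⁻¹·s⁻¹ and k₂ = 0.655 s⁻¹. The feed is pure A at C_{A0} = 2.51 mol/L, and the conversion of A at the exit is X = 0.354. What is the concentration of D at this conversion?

C_A = C_{A0}(1−X) = 1.621 mol/L.
Along a PFR/batch, dC_U/dC_A = −r_U/(r_D+r_U) = −k₂/(k₂+k₁·C_A).
Integrating from C_{A0} to C_A: C_U = (0.655/0.0740)·ln[(0.655+0.0740·2.51)/(0.655+0.0740·1.62)] = 8.851·ln(0.8407/0.7750) = 0.7208 mol/L.
Then C_D = (C_{A0}−C_A) − C_U = 0.8885 − 0.7208 = 0.1677 mol/L.

0.168 mol/L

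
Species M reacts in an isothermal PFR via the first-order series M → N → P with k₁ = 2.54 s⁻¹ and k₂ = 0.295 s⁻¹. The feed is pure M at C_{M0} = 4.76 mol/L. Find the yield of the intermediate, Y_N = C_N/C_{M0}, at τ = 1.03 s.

The intermediate concentration in a first-order A→B→C sequence is C_N = k₁C_{M0}(e^(−k₁τ) − e^(−k₂τ))/(k₂−k₁).
e^(−k₁τ) = e^(−2.54×1.03) = e^(−2.616) = 0.07308; e^(−k₂τ) = e^(−0.3039) = 0.7380.
C_N = 2.54×4.76/(0.295−2.54) × (0.07308−0.7380) = (-5.385)×(-0.6649) = 3.581 mol/L.
Y_N = C_N/C_{M0} = 3.581/4.76 = 0.752.

0.752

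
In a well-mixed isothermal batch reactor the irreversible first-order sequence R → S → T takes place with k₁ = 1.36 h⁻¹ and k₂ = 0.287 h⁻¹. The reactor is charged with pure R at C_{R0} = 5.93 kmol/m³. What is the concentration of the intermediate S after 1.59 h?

The intermediate concentration in a first-order A→B→C sequence is C_S = k₁C_{R0}(e^(−k₁t) − e^(−k₂t))/(k₂−k₁).
e^(−k₁t) = e^(−1.36×1.59) = e^(−2.162) = 0.1150; e^(−k₂t) = e^(−0.4563) = 0.6336.
C_S = 1.36×5.93/(0.287−1.36) × (0.1150−0.6336) = (-7.516)×(-0.5186) = 3.898 kmol/m³.

3.90 kmol/m³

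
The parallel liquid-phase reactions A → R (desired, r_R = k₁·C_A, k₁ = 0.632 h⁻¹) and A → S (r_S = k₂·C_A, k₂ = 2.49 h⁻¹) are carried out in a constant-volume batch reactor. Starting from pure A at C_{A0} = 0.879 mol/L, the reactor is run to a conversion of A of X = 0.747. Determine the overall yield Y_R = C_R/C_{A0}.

C_A = C_{A0}(1−X) = 0.2224 mol/L.
Both paths are first order in A, so the instantaneous fraction to R is constant: dC_R/d(−C_A) = k₁/(k₁+k₂) = 0.2024.
C_R = 0.2024·(C_{A0}−C_A) = 0.2024×0.6566 = 0.133 mol/L.
Y_R = C_R/C_{A0} = 0.1329/0.879 = 0.151.

0.151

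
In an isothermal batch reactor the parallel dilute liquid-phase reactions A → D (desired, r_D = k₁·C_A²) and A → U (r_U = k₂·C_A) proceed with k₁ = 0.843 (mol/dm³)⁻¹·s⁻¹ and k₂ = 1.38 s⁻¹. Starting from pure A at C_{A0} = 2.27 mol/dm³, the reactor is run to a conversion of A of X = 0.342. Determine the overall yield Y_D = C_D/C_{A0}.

C_A = C_{A0}(1−X) = 1.494 mol/dm³.
Along a PFR/batch, dC_U/dC_A = −r_U/(r_D+r_U) = −k₂/(k₂+k₁·C_A).
Integrating from C_{A0} to C_A: C_U = (1.38/0.843)·ln[(1.38+0.843·2.27)/(1.38+0.843·1.49)] = 1.637·ln(3.294/2.639) = 0.3626 mol/dm³.
Then C_D = (C_{A0}−C_A) − C_U = 0.7763 − 0.3626 = 0.4137 mol/dm³.
Y_D = C_D/C_{A0} = 0.4137/2.27 = 0.182.

0.182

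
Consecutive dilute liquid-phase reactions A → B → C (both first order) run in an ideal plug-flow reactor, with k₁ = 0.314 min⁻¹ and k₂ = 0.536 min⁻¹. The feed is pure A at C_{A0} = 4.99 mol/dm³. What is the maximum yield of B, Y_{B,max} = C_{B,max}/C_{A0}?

0.275

For a first-order series the maximum intermediate yield is C_{B,max}/C_{A0} = (k₁/k₂)^[k₂/(k₂−k₁)].
= (0.314/0.536)^(0.536/(0.536−0.314)) = (0.5858)^(2.414) = 0.2750.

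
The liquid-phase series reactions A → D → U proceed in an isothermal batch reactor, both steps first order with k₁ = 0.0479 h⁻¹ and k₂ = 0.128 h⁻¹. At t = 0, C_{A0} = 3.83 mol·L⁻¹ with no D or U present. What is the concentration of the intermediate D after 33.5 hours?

0.429 mol·L⁻¹

Solving the coupled first-order balances gives C_D(t) = [k₁/(k₂−k₁)]·C_{A0}·(e^(−k₁t) − e^(−k₂t)).
e^(−k₁t) = e^(−0.0479×33.5) = e^(−1.605) = 0.2010; e^(−k₂t) = e^(−4.288) = 0.01373.
C_D = 0.0479×3.83/(0.128−0.0479) × (0.2010−0.01373) = 2.290×0.1872 = 0.4288 mol·L⁻¹.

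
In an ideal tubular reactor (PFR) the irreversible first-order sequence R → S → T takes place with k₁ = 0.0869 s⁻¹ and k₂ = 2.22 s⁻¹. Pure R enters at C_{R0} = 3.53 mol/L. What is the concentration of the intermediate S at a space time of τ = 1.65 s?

0.121 mol/L

The intermediate concentration in a first-order A→B→C sequence is C_S = k₁C_{R0}(e^(−k₁τ) − e^(−k₂τ))/(k₂−k₁).
e^(−k₁τ) = e^(−0.0869×1.65) = e^(−0.1434) = 0.8664; e^(−k₂τ) = e^(−3.663) = 0.02566.
C_S = 0.0869×3.53/(2.22−0.0869) × (0.8664−0.02566) = 0.1438×0.8408 = 0.1209 mol/L.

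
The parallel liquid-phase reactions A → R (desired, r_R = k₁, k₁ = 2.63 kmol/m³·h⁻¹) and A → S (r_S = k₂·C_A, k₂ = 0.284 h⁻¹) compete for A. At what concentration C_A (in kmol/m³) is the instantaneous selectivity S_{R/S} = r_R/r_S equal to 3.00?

S_{R/S} = (k₁/k₂)·C_A⁻¹ ⇒ C_A = (S·k₂/k₁)^(-1).
= (3.00×0.284/2.63)^(-1) = (0.3240)^(-1) = 3.09 kmol/m³.

3.09 kmol/m³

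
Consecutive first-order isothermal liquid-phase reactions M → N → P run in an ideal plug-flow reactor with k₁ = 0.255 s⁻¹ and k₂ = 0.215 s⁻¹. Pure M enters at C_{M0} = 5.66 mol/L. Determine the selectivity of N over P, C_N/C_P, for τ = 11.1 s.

Solving the coupled first-order balances gives C_N(τ) = [k₁/(k₂−k₁)]·C_{M0}·(e^(−k₁τ) − e^(−k₂τ)).
e^(−k₁τ) = e^(−0.255×11.1) = e^(−2.830) = 0.05898; e^(−k₂τ) = e^(−2.386) = 0.09195.
C_N = 0.255×5.66/(0.215−0.255) × (0.05898−0.09195) = (-36.08)×(-0.03297) = 1.190 mol/L.
C_M = C_{M0}e^(−k₁τ) = 0.3338 mol/L, so C_P = C_{M0}−C_M−C_N = 4.137 mol/L; C_N/C_P = 0.288.

0.288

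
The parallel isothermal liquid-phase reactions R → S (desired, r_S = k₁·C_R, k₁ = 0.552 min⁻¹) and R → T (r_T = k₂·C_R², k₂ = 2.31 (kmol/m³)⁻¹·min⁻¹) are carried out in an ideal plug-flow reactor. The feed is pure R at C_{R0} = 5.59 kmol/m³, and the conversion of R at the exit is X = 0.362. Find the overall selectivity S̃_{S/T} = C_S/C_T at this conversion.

C_R = C_{R0}(1−X) = 3.566 kmol/m³.
Along a PFR/batch, dC_S/dC_R = −r_S/(r_S+r_T) = −k₁/(k₁+k₂·C_R).
Integrating from C_{R0} to C_R: C_S = (0.552/2.31)·ln[(0.552+2.31·5.59)/(0.552+2.31·3.57)] = 0.2390·ln(13.46/8.790) = 0.1019 kmol/m³.
C_T = (C_{R0}−C_R)−C_S = 1.922 kmol/m³; S̃_{S/T} = 0.1019/1.922 = 0.0530.

0.0530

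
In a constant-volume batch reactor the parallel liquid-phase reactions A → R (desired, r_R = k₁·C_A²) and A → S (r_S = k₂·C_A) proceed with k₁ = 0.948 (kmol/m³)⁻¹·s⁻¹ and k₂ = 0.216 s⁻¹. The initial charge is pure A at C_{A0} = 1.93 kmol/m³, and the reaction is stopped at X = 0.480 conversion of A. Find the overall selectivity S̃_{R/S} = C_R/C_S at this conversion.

6.25

C_A = C_{A0}(1−X) = 1.004 kmol/m³.
Along a PFR/batch, dC_S/dC_A = −r_S/(r_R+r_S) = −k₂/(k₂+k₁·C_A).
Integrating from C_{A0} to C_A: C_S = (0.216/0.948)·ln[(0.216+0.948·1.93)/(0.216+0.948·1.00)] = 0.2278·ln(2.046/1.167) = 0.1278 kmol/m³.
Then C_R = (C_{A0}−C_A) − C_S = 0.9264 − 0.1278 = 0.7986 kmol/m³.
S̃_{R/S} = C_R/C_S = 0.7986/0.1278 = 6.25.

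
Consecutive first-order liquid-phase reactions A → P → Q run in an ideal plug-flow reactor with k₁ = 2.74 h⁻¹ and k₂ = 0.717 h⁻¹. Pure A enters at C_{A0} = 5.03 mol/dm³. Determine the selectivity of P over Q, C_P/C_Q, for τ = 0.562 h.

3.60

The intermediate concentration in a first-order A→B→C sequence is C_P = k₁C_{A0}(e^(−k₁τ) − e^(−k₂τ))/(k₂−k₁).
e^(−k₁τ) = e^(−2.74×0.562) = e^(−1.540) = 0.2144; e^(−k₂τ) = e^(−0.4030) = 0.6683.
C_P = 2.74×5.03/(0.717−2.74) × (0.2144−0.6683) = (-6.813)×(-0.4539) = 3.093 mol/dm³.
C_A = C_{A0}e^(−k₁τ) = 1.078 mol/dm³, so C_Q = C_{A0}−C_A−C_P = 0.8590 mol/dm³; C_P/C_Q = 3.60.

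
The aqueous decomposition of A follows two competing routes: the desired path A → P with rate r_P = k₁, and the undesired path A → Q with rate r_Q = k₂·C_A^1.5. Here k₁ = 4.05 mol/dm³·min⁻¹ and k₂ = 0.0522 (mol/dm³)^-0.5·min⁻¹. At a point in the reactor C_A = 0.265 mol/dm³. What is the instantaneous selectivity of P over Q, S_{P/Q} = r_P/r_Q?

569

S_{P/Q} = r_P/r_Q = (k₁)/(k₂·C_A^1.5) = (k₁/k₂)·C_A^-1.5.
= (4.05) / (0.0522×0.2650^1.5) = 4.050/0.007121 = 569.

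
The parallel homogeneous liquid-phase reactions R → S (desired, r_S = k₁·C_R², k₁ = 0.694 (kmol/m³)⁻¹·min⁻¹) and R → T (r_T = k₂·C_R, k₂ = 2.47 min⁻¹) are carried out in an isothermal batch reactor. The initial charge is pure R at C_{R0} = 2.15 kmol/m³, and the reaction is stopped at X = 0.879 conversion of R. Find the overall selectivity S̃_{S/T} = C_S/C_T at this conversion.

C_R = C_{R0}(1−X) = 0.2601 kmol/m³.
Along a PFR/batch, dC_T/dC_R = −r_T/(r_S+r_T) = −k₂/(k₂+k₁·C_R).
Integrating from C_{R0} to C_R: C_T = (2.47/0.694)·ln[(2.47+0.694·2.15)/(2.47+0.694·0.260)] = 3.559·ln(3.962/2.651) = 1.431 kmol/m³.
Then C_S = (C_{R0}−C_R) − C_T = 1.890 − 1.431 = 0.4591 kmol/m³.
S̃_{S/T} = C_S/C_T = 0.4591/1.431 = 0.321.

0.321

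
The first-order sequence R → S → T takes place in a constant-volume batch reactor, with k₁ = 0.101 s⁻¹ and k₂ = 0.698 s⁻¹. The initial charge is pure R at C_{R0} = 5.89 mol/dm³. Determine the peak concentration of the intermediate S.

0.615 mol/dm³

At the optimum, C_{S,max}/C_{R0} = (k₁/k₂)^[k₂/(k₂−k₁)].
= (0.101/0.698)^(0.698/(0.698−0.101)) = (0.1447)^(1.169) = 0.1043.
C_{S,max} = 0.1043×5.89 = 0.615 mol/dm³.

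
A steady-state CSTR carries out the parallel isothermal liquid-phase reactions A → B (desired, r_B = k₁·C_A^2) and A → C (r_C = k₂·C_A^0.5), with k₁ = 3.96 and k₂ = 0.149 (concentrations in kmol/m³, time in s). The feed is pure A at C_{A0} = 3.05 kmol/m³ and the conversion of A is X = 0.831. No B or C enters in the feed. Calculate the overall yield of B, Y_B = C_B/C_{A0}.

Exit C_A = C_{A0}(1−X) = 3.05×0.169 = 0.5155 kmol/m³.
Rates in a CSTR are evaluated at the outlet concentration: r_B = 3.96×0.5155^2 = 1.052, r_C = 0.149×0.5155^0.5 = 0.1070.
Fraction of consumed A going to B: r_B/(r_B+r_C) = 0.9077.
C_B = 0.9077·C_{A0}·X = 0.9077×3.05×0.831 = 2.30 kmol/m³; Y_B = C_B/C_{A0} = 0.754.

0.754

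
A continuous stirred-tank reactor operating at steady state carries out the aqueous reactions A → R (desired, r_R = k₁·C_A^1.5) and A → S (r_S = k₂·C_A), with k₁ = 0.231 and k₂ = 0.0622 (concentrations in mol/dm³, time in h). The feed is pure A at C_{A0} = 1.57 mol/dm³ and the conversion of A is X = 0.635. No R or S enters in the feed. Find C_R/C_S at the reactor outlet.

2.81

Exit C_A = C_{A0}(1−X) = 1.57×0.365 = 0.5731 mol/dm³.
In a CSTR the entire volume is at exit conditions, so r_R = 0.231×0.5731^1.5 = 0.1002 and r_S = 0.0622×0.5731 = 0.03564.
Overall selectivity = C_R/C_S = r_Rτ/(r_Sτ) = r_R/r_S = 2.81.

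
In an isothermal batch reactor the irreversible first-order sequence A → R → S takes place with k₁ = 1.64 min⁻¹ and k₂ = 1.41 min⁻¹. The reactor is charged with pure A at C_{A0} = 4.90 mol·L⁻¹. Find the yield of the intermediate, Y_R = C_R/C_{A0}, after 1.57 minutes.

For first-order series with pure A initially, C_R(t) = k₁C_{A0}/(k₂−k₁)·(e^(−k₁t) − e^(−k₂t)).
e^(−k₁t) = e^(−1.64×1.57) = e^(−2.575) = 0.07617; e^(−k₂t) = e^(−2.214) = 0.1093.
C_R = 1.64×4.90/(1.41−1.64) × (0.07617−0.1093) = (-34.94)×(-0.03313) = 1.157 mol·L⁻¹.
Y_R = C_R/C_{A0} = 1.157/4.90 = 0.236.

0.236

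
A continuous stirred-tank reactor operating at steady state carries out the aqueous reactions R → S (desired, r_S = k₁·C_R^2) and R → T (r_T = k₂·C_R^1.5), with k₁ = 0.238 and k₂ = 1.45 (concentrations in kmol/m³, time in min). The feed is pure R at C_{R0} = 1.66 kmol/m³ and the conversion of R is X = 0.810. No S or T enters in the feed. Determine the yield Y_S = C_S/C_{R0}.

Exit C_R = C_{R0}(1−X) = 1.66×0.190 = 0.3154 kmol/m³.
Rates in a CSTR are evaluated at the outlet concentration: r_S = 0.238×0.3154^2 = 0.02368, r_T = 1.45×0.3154^1.5 = 0.2568.
Fraction of consumed R going to S: r_S/(r_S+r_T) = 0.08440.
C_S = 0.08440·C_{R0}·X = 0.08440×1.66×0.810 = 0.113 kmol/m³; Y_S = C_S/C_{R0} = 0.0684.

0.0684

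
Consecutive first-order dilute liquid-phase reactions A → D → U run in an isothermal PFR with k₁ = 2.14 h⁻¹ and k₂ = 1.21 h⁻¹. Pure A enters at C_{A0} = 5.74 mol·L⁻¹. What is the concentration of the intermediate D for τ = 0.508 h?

2.69 mol·L⁻¹

For first-order series with pure A initially, C_D(τ) = k₁C_{A0}/(k₂−k₁)·(e^(−k₁τ) − e^(−k₂τ)).
e^(−k₁τ) = e^(−2.14×0.508) = e^(−1.087) = 0.3372; e^(−k₂τ) = e^(−0.6147) = 0.5408.
C_D = 2.14×5.74/(1.21−2.14) × (0.3372−0.5408) = (-13.21)×(-0.2036) = 2.690 mol·L⁻¹.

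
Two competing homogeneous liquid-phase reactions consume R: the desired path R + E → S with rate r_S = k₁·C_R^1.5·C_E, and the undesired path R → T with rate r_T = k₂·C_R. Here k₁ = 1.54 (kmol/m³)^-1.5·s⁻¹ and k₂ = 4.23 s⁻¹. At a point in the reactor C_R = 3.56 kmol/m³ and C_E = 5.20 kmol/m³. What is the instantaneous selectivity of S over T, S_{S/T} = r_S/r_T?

3.57

S_{S/T} = r_S/r_T = (k₁·C_R^1.5·C_E)/(k₂·C_R) = (k₁/k₂)·C_R^0.5·C_E.
= (1.54×3.560^1.5×5.200) / (4.23×3.560) = 53.79/15.06 = 3.57.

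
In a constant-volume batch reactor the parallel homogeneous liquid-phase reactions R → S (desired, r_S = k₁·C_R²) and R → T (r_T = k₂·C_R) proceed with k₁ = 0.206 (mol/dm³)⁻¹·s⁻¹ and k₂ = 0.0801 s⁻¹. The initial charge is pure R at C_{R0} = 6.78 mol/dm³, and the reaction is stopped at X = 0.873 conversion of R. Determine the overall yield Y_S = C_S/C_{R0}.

0.773

C_R = C_{R0}(1−X) = 0.8611 mol/dm³.
Along a PFR/batch, dC_T/dC_R = −r_T/(r_S+r_T) = −k₂/(k₂+k₁·C_R).
Integrating from C_{R0} to C_R: C_T = (0.0801/0.206)·ln[(0.0801+0.206·6.78)/(0.0801+0.206·0.861)] = 0.3888·ln(1.477/0.2575) = 0.6792 mol/dm³.
Then C_S = (C_{R0}−C_R) − C_T = 5.919 − 0.6792 = 5.240 mol/dm³.
Y_S = C_S/C_{R0} = 5.240/6.78 = 0.773.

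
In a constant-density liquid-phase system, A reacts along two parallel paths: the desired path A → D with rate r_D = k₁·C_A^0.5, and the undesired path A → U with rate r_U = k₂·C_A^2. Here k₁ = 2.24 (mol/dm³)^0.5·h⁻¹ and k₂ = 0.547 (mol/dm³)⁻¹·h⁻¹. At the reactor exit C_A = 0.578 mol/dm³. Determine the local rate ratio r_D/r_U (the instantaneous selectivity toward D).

S_{D/U} = r_D/r_U = (k₁·C_A^0.5)/(k₂·C_A^2) = (k₁/k₂)·C_A^-1.5.
= (2.24×0.5780^0.5) / (0.547×0.5780^2) = 1.703/0.1827 = 9.32.
The undesired path is higher order in A, so low C_A (CSTR or dilute feed) favours D.

9.32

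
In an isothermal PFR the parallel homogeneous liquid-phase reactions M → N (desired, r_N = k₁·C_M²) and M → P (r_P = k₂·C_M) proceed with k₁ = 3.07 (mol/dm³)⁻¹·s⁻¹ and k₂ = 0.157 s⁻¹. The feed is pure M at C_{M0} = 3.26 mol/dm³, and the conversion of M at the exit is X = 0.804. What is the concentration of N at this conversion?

2.54 mol/dm³

C_M = C_{M0}(1−X) = 0.6390 mol/dm³.
Along a PFR/batch, dC_P/dC_M = −r_P/(r_N+r_P) = −k₂/(k₂+k₁·C_M).
Integrating from C_{M0} to C_M: C_P = (0.157/3.07)·ln[(0.157+3.07·3.26)/(0.157+3.07·0.639)] = 0.05114·ln(10.17/2.119) = 0.08020 mol/dm³.
Then C_N = (C_{M0}−C_M) − C_P = 2.621 − 0.08020 = 2.541 mol/dm³.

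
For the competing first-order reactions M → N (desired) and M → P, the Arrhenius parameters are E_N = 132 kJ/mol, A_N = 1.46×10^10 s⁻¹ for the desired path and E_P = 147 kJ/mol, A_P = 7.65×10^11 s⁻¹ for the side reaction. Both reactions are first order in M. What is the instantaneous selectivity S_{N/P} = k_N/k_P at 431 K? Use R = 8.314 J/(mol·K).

Since both paths have the same order in M, the concentration cancels and S_{N/P} = k_N/k_P = (A_N/A_P)·exp[(E_P−E_N)/(RT)].
(E_P−E_N)/(RT) = (147−132)×10³/(8.314×431) = 15000/3583 = 4.186.
k_N/k_P = (1.46×10^10/7.65×10^11)·exp(4.186) = 0.01908 × 65.76 = 1.26.
Since E_N < E_P, lowering the temperature improves selectivity toward N.

1.26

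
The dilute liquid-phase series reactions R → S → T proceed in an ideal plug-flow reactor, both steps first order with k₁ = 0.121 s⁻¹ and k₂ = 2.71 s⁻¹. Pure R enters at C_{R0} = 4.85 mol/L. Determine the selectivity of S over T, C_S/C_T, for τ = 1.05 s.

Solving the coupled first-order balances gives C_S(τ) = [k₁/(k₂−k₁)]·C_{R0}·(e^(−k₁τ) − e^(−k₂τ)).
e^(−k₁τ) = e^(−0.121×1.05) = e^(−0.1270) = 0.8807; e^(−k₂τ) = e^(−2.845) = 0.05811.
C_S = 0.121×4.85/(2.71−0.121) × (0.8807−0.05811) = 0.2267×0.8226 = 0.1865 mol/L.
C_R = C_{R0}e^(−k₁τ) = 4.271 mol/L, so C_T = C_{R0}−C_R−C_S = 0.3922 mol/L; C_S/C_T = 0.475.

0.475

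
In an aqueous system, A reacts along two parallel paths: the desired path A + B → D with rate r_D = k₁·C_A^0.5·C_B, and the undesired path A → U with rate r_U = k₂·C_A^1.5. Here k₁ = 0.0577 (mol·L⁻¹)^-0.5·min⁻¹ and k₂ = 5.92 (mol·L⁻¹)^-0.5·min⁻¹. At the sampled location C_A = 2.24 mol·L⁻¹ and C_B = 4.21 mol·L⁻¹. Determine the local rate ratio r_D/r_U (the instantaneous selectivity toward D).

0.0183

S_{D/U} = r_D/r_U = (k₁·C_A^0.5·C_B)/(k₂·C_A^1.5) = (k₁/k₂)·C_A⁻¹·C_B.
= (0.0577×2.240^0.5×4.210) / (5.92×2.240^1.5) = 0.3636/19.85 = 0.0183.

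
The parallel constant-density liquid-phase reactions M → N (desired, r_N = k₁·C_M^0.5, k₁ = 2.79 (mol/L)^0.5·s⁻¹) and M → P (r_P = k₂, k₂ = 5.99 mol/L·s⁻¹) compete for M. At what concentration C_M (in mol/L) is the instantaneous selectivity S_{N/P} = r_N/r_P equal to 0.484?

1.08 mol/L

S_{N/P} = (k₁/k₂)·C_M^0.5 ⇒ C_M = (S·k₂/k₁)^(2).
= (0.484×5.99/2.79)^(2) = (1.039)^(2) = 1.08 mol/L.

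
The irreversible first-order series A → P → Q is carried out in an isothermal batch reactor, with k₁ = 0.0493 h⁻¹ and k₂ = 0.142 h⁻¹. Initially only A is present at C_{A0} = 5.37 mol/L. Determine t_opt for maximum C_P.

11.4 h

Setting dC_P/dt = 0 gives t_opt = ln(k₂/k₁)/(k₂−k₁).
= ln(0.142/0.0493)/(0.142−0.0493) = ln(2.880)/0.09270 = 1.058/0.09270 = 11.4 h.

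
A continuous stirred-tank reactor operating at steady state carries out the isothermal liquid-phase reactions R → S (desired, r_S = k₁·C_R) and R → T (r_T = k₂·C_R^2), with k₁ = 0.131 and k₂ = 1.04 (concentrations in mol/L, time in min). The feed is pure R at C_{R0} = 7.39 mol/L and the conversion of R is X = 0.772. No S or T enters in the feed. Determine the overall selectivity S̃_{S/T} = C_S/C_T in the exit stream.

0.0748

Exit C_R = C_{R0}(1−X) = 7.39×0.228 = 1.685 mol/L.
In a CSTR the entire volume is at exit conditions, so r_S = 0.131×1.685 = 0.2207 and r_T = 1.04×1.685^2 = 2.953.
Overall selectivity = C_S/C_T = r_Sτ/(r_Tτ) = r_S/r_T = 0.0748.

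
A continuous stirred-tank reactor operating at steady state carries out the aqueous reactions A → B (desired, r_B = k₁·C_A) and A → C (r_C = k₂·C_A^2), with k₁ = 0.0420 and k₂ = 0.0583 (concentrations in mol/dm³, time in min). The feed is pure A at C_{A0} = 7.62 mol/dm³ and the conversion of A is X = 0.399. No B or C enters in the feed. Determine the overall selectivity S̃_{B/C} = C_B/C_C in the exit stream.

Exit C_A = C_{A0}(1−X) = 7.62×0.601 = 4.580 mol/dm³.
A CSTR operates uniformly at the exit composition, giving r_B = 0.1923 and r_C = 1.223 (each k·C_A^n at C_A = 4.580).
Overall selectivity = C_B/C_C = r_Bτ/(r_Cτ) = r_B/r_C = 0.157.

0.157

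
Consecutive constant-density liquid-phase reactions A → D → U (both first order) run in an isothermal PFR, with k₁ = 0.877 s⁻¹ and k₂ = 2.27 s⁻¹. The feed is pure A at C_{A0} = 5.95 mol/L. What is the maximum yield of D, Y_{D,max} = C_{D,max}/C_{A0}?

Evaluating C_D at τ_opt = ln(k₂/k₁)/(k₂−k₁) gives C_{D,max}/C_{A0} = (k₁/k₂)^[k₂/(k₂−k₁)].
= (0.877/2.27)^(2.27/(2.27−0.877)) = (0.3863)^(1.630) = 0.2123.

0.212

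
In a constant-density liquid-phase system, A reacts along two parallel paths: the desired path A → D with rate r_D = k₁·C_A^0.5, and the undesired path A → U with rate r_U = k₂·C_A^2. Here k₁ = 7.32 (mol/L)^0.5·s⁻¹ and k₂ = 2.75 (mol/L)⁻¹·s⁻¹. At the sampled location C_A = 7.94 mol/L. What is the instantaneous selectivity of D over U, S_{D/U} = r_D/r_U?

S_{D/U} = r_D/r_U = (k₁·C_A^0.5)/(k₂·C_A^2) = (k₁/k₂)·C_A^-1.5.
= (7.32×7.940^0.5) / (2.75×7.940^2) = 20.63/173.4 = 0.119.

0.119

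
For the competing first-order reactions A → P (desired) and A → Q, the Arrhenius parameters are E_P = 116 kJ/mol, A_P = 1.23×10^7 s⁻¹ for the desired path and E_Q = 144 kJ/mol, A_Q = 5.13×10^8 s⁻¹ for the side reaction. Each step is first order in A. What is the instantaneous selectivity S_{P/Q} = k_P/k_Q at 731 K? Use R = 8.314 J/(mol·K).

k_P/k_Q = (A_P/A_Q)·exp[−(E_P−E_Q)/(RT)] = (A_P/A_Q)·exp[(E_Q−E_P)/(RT)].
(E_Q−E_P)/(RT) = (144−116)×10³/(8.314×731) = 28000/6078 = 4.607.
k_P/k_Q = (1.23×10^7/5.13×10^8)·exp(4.607) = 0.02398 × 100.2 = 2.40.
Since E_P < E_Q, lowering the temperature improves selectivity toward P.

2.40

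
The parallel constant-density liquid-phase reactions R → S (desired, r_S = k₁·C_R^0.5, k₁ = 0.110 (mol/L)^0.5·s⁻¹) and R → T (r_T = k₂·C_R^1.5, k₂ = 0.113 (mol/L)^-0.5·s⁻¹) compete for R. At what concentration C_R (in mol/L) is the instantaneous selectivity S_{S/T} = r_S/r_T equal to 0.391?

2.49 mol/L

S_{S/T} = (k₁/k₂)·C_R⁻¹ ⇒ C_R = (S·k₂/k₁)^(-1).
= (0.391×0.113/0.110)^(-1) = (0.4017)^(-1) = 2.49 mol/L.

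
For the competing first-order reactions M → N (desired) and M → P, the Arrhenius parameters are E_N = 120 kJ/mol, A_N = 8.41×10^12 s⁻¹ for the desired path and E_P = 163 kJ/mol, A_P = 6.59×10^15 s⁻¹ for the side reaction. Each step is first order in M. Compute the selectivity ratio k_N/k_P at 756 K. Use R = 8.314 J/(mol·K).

Since both paths have the same order in M, the concentration cancels and S_{N/P} = k_N/k_P = (A_N/A_P)·exp[(E_P−E_N)/(RT)].
(E_P−E_N)/(RT) = (163−120)×10³/(8.314×756) = 43000/6285 = 6.841.
k_N/k_P = (8.41×10^12/6.59×10^15)·exp(6.841) = 0.001276 × 935.7 = 1.19.

1.19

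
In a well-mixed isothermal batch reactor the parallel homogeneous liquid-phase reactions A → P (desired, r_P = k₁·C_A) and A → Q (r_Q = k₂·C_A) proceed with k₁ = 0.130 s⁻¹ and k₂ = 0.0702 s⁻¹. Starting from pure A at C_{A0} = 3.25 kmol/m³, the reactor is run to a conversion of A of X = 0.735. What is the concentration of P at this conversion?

C_A = C_{A0}(1−X) = 0.8613 kmol/m³.
Both paths are first order in A, so the instantaneous fraction to P is constant: dC_P/d(−C_A) = k₁/(k₁+k₂) = 0.6494.
C_P = 0.6494·(C_{A0}−C_A) = 0.6494×2.389 = 1.55 kmol/m³.

1.55 kmol/m³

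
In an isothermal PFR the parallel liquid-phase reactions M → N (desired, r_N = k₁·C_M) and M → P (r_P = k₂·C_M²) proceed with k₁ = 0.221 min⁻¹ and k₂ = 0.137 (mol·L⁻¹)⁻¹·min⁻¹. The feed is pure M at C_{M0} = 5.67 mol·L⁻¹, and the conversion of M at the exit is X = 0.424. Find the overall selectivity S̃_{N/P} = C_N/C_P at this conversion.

C_M = C_{M0}(1−X) = 3.266 mol·L⁻¹.
Along a PFR/batch, dC_N/dC_M = −r_N/(r_N+r_P) = −k₁/(k₁+k₂·C_M).
Integrating from C_{M0} to C_M: C_N = (0.221/0.137)·ln[(0.221+0.137·5.67)/(0.221+0.137·3.27)] = 1.613·ln(0.9978/0.6684) = 0.6462 mol·L⁻¹.
C_P = (C_{M0}−C_M)−C_N = 1.758 mol·L⁻¹; S̃_{N/P} = 0.6462/1.758 = 0.368.

0.368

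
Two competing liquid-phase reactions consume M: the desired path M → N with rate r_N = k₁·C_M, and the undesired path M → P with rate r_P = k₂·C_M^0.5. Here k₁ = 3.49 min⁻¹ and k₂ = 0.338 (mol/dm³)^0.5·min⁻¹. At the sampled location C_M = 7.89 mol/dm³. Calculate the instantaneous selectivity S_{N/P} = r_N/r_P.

29.0

S_{N/P} = r_N/r_P = (k₁·C_M)/(k₂·C_M^0.5) = (k₁/k₂)·C_M^0.5.
= (3.49×7.890) / (0.338×7.890^0.5) = 27.54/0.9494 = 29.0.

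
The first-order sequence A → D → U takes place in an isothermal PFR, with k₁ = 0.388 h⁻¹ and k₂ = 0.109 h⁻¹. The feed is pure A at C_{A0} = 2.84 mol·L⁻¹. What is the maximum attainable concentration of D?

For a first-order series the maximum intermediate yield is C_{D,max}/C_{A0} = (k₁/k₂)^[k₂/(k₂−k₁)].
= (0.388/0.109)^(0.109/(0.109−0.388)) = (3.560)^(-0.3907) = 0.6089.
C_{D,max} = 0.6089×2.84 = 1.73 mol·L⁻¹.

1.73 mol·L⁻¹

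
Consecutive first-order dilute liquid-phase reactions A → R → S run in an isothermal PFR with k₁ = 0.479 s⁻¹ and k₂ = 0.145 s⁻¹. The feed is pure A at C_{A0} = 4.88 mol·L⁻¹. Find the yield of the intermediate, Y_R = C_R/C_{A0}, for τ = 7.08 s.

0.465

For first-order series with pure A initially, C_R(τ) = k₁C_{A0}/(k₂−k₁)·(e^(−k₁τ) − e^(−k₂τ)).
e^(−k₁τ) = e^(−0.479×7.08) = e^(−3.391) = 0.03366; e^(−k₂τ) = e^(−1.027) = 0.3582.
C_R = 0.479×4.88/(0.145−0.479) × (0.03366−0.3582) = (-6.999)×(-0.3246) = 2.271 mol·L⁻¹.
Y_R = C_R/C_{A0} = 2.271/4.88 = 0.465.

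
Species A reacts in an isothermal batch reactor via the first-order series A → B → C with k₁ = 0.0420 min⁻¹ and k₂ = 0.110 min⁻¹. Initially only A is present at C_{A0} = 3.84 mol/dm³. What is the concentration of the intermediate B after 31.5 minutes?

0.558 mol/dm³

For first-order series with pure A initially, C_B(t) = k₁C_{A0}/(k₂−k₁)·(e^(−k₁t) − e^(−k₂t)).
e^(−k₁t) = e^(−0.0420×31.5) = e^(−1.323) = 0.2663; e^(−k₂t) = e^(−3.465) = 0.03127.
C_B = 0.0420×3.84/(0.110−0.0420) × (0.2663−0.03127) = 2.372×0.2351 = 0.5575 mol/dm³.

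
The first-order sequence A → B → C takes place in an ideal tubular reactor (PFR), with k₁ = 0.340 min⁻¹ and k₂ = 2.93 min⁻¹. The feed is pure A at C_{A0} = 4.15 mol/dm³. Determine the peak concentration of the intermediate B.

For a first-order series the maximum intermediate yield is C_{B,max}/C_{A0} = (k₁/k₂)^[k₂/(k₂−k₁)].
= (0.340/2.93)^(2.93/(2.93−0.340)) = (0.1160)^(1.131) = 0.08746.
C_{B,max} = 0.08746×4.15 = 0.363 mol/dm³.

0.363 mol/dm³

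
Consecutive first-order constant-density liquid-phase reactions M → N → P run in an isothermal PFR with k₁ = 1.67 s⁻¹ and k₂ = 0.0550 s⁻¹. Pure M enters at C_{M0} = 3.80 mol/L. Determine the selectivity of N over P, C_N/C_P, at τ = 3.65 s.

For first-order series with pure M initially, C_N(τ) = k₁C_{M0}/(k₂−k₁)·(e^(−k₁τ) − e^(−k₂τ)).
e^(−k₁τ) = e^(−1.67×3.65) = e^(−6.095) = 0.002253; e^(−k₂τ) = e^(−0.2007) = 0.8181.
C_N = 1.67×3.80/(0.0550−1.67) × (0.002253−0.8181) = (-3.929)×(-0.8159) = 3.206 mol/L.
C_M = C_{M0}e^(−k₁τ) = 0.008561 mol/L, so C_P = C_{M0}−C_M−C_N = 0.5856 mol/L; C_N/C_P = 5.47.

5.47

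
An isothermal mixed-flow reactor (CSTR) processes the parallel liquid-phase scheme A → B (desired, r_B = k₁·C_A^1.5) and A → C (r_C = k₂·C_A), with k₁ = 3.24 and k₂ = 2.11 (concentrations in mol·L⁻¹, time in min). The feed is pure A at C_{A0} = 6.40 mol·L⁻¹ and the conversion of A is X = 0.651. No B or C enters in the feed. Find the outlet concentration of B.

Exit C_A = C_{A0}(1−X) = 6.40×0.349 = 2.234 mol·L⁻¹.
A CSTR operates uniformly at the exit composition, giving r_B = 10.82 and r_C = 4.713 (each k·C_A^n at C_A = 2.234).
Fraction of consumed A going to B: r_B/(r_B+r_C) = 0.6965.
C_B = 0.6965·C_{A0}·X = 0.6965×6.40×0.651 = 2.90 mol·L⁻¹.

2.90 mol·L⁻¹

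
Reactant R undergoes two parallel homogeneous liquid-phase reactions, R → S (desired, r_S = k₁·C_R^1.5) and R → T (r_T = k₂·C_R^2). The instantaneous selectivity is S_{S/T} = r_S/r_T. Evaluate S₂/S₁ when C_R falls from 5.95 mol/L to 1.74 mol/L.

S_{S/T} = (k₁/k₂)·C_R^-0.5, so S₂/S₁ = (C_{R,2}/C_{R,1})^-0.5.
= (1.74/5.95)^(-0.5) = (0.2924)^(-0.5) = 1.85.
Selectivity toward S rises as C_R falls — low-concentration operation is favoured.

1.85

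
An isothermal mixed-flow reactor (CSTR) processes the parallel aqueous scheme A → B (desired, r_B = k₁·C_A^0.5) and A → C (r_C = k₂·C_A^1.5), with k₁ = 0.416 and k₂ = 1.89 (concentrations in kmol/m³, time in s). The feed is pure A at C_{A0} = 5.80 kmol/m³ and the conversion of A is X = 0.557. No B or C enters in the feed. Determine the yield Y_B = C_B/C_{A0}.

Exit C_A = C_{A0}(1−X) = 5.80×0.443 = 2.569 kmol/m³.
In a CSTR the entire volume is at exit conditions, so r_B = 0.416×2.569^0.5 = 0.6668 and r_C = 1.89×2.569^1.5 = 7.784.
Fraction of consumed A going to B: r_B/(r_B+r_C) = 0.07890.
C_B = 0.07890·C_{A0}·X = 0.07890×5.80×0.557 = 0.255 kmol/m³; Y_B = C_B/C_{A0} = 0.0440.

0.0440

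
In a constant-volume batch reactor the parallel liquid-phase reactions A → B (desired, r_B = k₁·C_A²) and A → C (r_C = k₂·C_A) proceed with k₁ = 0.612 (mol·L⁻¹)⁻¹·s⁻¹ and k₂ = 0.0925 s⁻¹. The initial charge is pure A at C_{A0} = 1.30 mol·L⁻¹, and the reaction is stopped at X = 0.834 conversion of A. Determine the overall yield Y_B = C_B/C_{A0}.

0.674

C_A = C_{A0}(1−X) = 0.2158 mol·L⁻¹.
Along a PFR/batch, dC_C/dC_A = −r_C/(r_B+r_C) = −k₂/(k₂+k₁·C_A).
Integrating from C_{A0} to C_A: C_C = (0.0925/0.612)·ln[(0.0925+0.612·1.30)/(0.0925+0.612·0.216)] = 0.1511·ln(0.8881/0.2246) = 0.2078 mol·L⁻¹.
Then C_B = (C_{A0}−C_A) − C_C = 1.084 − 0.2078 = 0.8764 mol·L⁻¹.
Y_B = C_B/C_{A0} = 0.8764/1.30 = 0.674.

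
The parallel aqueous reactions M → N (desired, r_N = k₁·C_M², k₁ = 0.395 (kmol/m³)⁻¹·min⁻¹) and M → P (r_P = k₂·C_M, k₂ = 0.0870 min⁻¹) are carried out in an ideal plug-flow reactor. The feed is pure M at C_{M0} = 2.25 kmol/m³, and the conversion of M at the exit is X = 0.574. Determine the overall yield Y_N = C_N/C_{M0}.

C_M = C_{M0}(1−X) = 0.9585 kmol/m³.
Along a PFR/batch, dC_P/dC_M = −r_P/(r_N+r_P) = −k₂/(k₂+k₁·C_M).
Integrating from C_{M0} to C_M: C_P = (0.0870/0.395)·ln[(0.0870+0.395·2.25)/(0.0870+0.395·0.959)] = 0.2203·ln(0.9758/0.4656) = 0.1630 kmol/m³.
Then C_N = (C_{M0}−C_M) − C_P = 1.291 − 0.1630 = 1.129 kmol/m³.
Y_N = C_N/C_{M0} = 1.129/2.25 = 0.502.

0.502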